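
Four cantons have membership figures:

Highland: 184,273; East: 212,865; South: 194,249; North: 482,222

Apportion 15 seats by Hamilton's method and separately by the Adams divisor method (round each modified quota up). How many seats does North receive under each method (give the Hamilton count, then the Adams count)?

Hamilton: Highland 2, East 3, South 3, North 7.
Adams: Highland 3, East 3, South 3, North 6.
North gets 7 under Hamilton and 6 under Adams.

7 and 6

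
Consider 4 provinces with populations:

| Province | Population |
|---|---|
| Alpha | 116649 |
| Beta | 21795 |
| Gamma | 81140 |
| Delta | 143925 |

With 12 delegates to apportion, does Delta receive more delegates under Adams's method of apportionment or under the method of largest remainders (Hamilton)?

Adams: Alpha 4, Beta 1, Gamma 3, Delta 4.
Hamilton: Alpha 4, Beta 1, Gamma 2, Delta 5.
Delta gets 4 under Adams and 5 under Hamilton.

Hamilton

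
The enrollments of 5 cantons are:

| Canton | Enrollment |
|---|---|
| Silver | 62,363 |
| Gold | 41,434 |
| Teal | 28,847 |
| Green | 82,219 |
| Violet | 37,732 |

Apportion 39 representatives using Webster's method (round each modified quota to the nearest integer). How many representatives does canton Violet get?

Standard divisor 252595/39 ≈ 6476.795; standard quotas: Silver 9.629, Gold 6.397, Teal 4.454, Green 12.694, Violet 5.826.
Rounding to the nearest integer gives Silver 10, Gold 6, Teal 4, Green 13, Violet 6 — total 39, matching the house size, so no adjustment is needed.
Violet receives 6.

6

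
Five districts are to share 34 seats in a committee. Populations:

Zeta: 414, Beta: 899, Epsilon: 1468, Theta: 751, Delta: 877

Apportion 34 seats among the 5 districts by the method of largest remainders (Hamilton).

Zeta 3; Beta 7; Epsilon 11; Theta 6; Delta 7

Standard divisor: 4409 ÷ 34 ≈ 129.676.
Standard quotas: Zeta 3.193, Beta 6.933, Epsilon 11.320, Theta 5.791, Delta 6.763.
Lower quotas: Zeta 3, Beta 6, Epsilon 11, Theta 5, Delta 6 (sum 31, leaving 3 seats).
Remainders in descending order: Beta 0.933, Theta 0.791, Delta 0.763, Epsilon 0.320, Zeta 0.193.
The surplus seats go to Beta, Theta, Delta.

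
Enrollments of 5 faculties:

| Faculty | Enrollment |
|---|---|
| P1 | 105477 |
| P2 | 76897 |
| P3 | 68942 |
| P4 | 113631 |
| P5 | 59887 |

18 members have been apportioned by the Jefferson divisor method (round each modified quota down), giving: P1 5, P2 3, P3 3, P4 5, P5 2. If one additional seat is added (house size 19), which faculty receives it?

Priority for the next seat is population ÷ (current seats + 1).
Priorities: P1 17579.500, P2 19224.250, P3 17235.500, P4 18938.500, P5 19962.333.
Highest priority: P5.

P5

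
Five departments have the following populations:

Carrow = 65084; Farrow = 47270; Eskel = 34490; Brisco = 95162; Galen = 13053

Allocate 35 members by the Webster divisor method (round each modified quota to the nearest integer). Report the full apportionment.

Standard divisor 255059/35 ≈ 7287.4; standard quotas: Carrow 8.931, Farrow 6.487, Eskel 4.733, Brisco 13.058, Galen 1.791.
Rounding to the nearest integer gives Carrow 9, Farrow 6, Eskel 5, Brisco 13, Galen 2 — total 35, matching the house size, so no adjustment is needed.

Carrow=9, Farrow=6, Eskel=5, Brisco=13, Galen=2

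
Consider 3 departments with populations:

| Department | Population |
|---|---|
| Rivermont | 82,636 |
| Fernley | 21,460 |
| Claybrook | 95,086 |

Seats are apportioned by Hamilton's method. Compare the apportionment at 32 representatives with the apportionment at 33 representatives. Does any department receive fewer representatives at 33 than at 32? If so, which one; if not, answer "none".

At 32 seats: Rivermont 13, Fernley 4, Claybrook 15.
At 33 seats: Rivermont 14, Fernley 3, Claybrook 16.
Fernley drops from 4 to 3.

Fernley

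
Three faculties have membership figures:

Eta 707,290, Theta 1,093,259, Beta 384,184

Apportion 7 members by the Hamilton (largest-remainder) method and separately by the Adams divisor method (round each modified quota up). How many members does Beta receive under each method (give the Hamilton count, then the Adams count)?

1 and 2

Hamilton: Eta 2, Theta 4, Beta 1.
Adams: Eta 2, Theta 3, Beta 2.
Beta gets 1 under Hamilton and 2 under Adams.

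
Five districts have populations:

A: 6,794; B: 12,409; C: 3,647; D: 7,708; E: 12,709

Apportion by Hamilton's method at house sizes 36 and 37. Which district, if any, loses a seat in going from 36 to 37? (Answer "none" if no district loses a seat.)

At 36 seats: A 6, B 10, C 3, D 6, E 11.
At 37 seats: A 6, B 11, C 3, D 6, E 11.
No district's allocation decreased.

none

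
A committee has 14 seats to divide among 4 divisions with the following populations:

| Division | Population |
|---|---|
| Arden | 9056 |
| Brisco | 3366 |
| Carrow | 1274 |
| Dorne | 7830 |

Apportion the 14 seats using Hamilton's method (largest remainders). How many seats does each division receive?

Arden=6, Brisco=2, Carrow=1, Dorne=5

Total 21526; standard divisor 21526/14 ≈ 1537.571.
Standard quotas: Arden 5.8898, Brisco 2.1892, Carrow 0.8286, Dorne 5.0924.
Lower quotas: Arden 5, Brisco 2, Carrow 0, Dorne 5 (sum 12, leaving 2 seats).
Remainders in descending order: Arden 0.8898, Carrow 0.8286, Brisco 0.1892, Dorne 0.0924.
Largest remainders: Arden, Carrow receive the extra seats.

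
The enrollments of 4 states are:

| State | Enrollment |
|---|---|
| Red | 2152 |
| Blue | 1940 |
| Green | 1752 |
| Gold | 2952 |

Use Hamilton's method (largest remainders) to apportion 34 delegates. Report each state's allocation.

Red 8; Blue 8; Green 7; Gold 11

Standard divisor: 8796 ÷ 34 ≈ 258.706.
Standard quotas: Red 8.318, Blue 7.499, Green 6.772, Gold 11.411.
Lower quotas: Red 8, Blue 7, Green 6, Gold 11 (sum 32, leaving 2 seats).
Remainders in descending order: Green 0.772, Blue 0.499, Gold 0.411, Red 0.318.
The surplus seats go to Green, Blue.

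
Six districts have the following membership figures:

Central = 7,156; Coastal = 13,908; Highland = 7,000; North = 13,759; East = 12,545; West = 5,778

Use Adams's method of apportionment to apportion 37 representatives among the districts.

Standard divisor 60146/37 ≈ 1625.568; standard quotas: Central 4.402, Coastal 8.556, Highland 4.306, North 8.464, East 7.717, West 3.554.
Rounding up gives 5, 9, 5, 9, 8, 4 = 40 seats, so the divisor must be adjusted.
With modified divisor 1770: modified quotas Central 4.043, Coastal 7.858, Highland 3.955, North 7.773, East 7.088, West 3.264.
Rounding up: Central 5, Coastal 8, Highland 4, North 8, East 8, West 4 (total 37).

Central 5, Coastal 8, Highland 4, North 8, East 8, West 4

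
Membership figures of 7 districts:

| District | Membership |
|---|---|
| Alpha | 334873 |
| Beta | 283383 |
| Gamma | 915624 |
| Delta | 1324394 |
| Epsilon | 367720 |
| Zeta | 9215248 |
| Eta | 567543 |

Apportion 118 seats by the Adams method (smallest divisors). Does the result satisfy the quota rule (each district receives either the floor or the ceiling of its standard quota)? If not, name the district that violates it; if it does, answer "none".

Zeta

Standard quotas: Alpha 3.038, Beta 2.571, Gamma 8.305, Delta 12.013, Epsilon 3.336, Zeta 83.590, Eta 5.148.
Adams allocation: Alpha 3, Beta 3, Gamma 9, Delta 12, Epsilon 4, Zeta 82, Eta 5.
Zeta has quota 83.590 (lower 83, upper 84) but receives 82 — outside the quota interval.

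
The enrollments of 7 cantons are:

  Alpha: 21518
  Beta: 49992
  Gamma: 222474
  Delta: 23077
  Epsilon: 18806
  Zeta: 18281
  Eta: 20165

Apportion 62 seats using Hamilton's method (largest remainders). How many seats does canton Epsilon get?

3

The standard divisor is 374313/62 ≈ 6037.306.
Standard quotas: Alpha 3.5642, Beta 8.2805, Gamma 36.8499, Delta 3.8224, Epsilon 3.1150, Zeta 3.0280, Eta 3.3401.
Lower quotas: Alpha 3, Beta 8, Gamma 36, Delta 3, Epsilon 3, Zeta 3, Eta 3 (sum 59, leaving 3 seats).
Remainders in descending order: Gamma 0.8499, Delta 0.8224, Alpha 0.5642, Eta 0.3401, Beta 0.2805, Epsilon 0.1150, Zeta 0.0280.
Largest remainders: Gamma, Delta, Alpha receive the extra seats.
Epsilon receives 3.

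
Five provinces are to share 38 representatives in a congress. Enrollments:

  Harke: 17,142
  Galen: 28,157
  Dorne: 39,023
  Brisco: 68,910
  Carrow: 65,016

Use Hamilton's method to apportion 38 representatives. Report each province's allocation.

Harke: 3; Galen: 5; Dorne: 7; Brisco: 12; Carrow: 11

Standard divisor: 218248 ÷ 38 ≈ 5743.368.
Standard quotas: Harke 2.9847, Galen 4.9025, Dorne 6.7944, Brisco 11.9982, Carrow 11.3202.
Lower quotas: Harke 2, Galen 4, Dorne 6, Brisco 11, Carrow 11 (sum 34, leaving 4 seats).
Remainders in descending order: Brisco 0.9982, Harke 0.9847, Galen 0.9025, Dorne 0.7944, Carrow 0.3202.
Largest remainders: Brisco, Harke, Galen, Dorne receive the extra seats.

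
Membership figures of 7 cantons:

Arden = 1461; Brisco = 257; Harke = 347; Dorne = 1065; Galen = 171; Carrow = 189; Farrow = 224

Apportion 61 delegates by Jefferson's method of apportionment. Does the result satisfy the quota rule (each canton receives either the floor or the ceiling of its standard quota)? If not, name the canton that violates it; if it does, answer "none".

Arden

Standard quotas: Arden 23.996, Brisco 4.221, Harke 5.699, Dorne 17.492, Galen 2.809, Carrow 3.104, Farrow 3.679.
Jefferson allocation: Arden 25, Brisco 4, Harke 6, Dorne 18, Galen 2, Carrow 3, Farrow 3.
Arden has quota 23.996 (lower 23, upper 24) but receives 25 — outside the quota interval.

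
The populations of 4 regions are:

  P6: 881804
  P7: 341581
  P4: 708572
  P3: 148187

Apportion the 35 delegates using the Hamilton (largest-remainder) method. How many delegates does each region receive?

Standard divisor: 2080144 ÷ 35 ≈ 59432.686.
Standard quotas: P6 14.8370, P7 5.7474, P4 11.9223, P3 2.4934.
Lower quotas: P6 14, P7 5, P4 11, P3 2 (sum 32, leaving 3 seats).
Remainders in descending order: P4 0.9223, P6 0.8370, P7 0.7474, P3 0.4934.
The surplus seats go to P4, P6, P7.

P6 15; P7 6; P4 12; P3 2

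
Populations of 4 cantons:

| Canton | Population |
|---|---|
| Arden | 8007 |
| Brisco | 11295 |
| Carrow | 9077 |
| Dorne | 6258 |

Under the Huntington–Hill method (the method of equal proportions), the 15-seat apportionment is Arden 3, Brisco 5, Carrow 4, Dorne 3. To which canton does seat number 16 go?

Priority for the next seat is population ÷ (√(s·(s+1))).
Priorities: Arden 2311.422, Brisco 2062.175, Carrow 2029.679, Dorne 1806.529.
Highest priority: Arden.

Arden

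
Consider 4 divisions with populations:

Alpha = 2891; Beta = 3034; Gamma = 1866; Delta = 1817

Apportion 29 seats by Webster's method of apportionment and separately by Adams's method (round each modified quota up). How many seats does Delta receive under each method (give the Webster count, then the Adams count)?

Webster: Alpha 9, Beta 9, Gamma 6, Delta 5.
Adams: Alpha 8, Beta 9, Gamma 6, Delta 6.
Delta gets 5 under Webster and 6 under Adams.

5 and 6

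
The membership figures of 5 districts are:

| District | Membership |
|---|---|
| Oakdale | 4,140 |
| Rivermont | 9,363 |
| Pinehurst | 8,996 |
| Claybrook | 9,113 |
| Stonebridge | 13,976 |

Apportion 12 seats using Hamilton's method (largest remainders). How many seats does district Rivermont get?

The standard divisor is 45588/12 = 3799.
Standard quotas: Oakdale 1.0898, Rivermont 2.4646, Pinehurst 2.3680, Claybrook 2.3988, Stonebridge 3.6789.
Lower quotas: Oakdale 1, Rivermont 2, Pinehurst 2, Claybrook 2, Stonebridge 3 (sum 10, leaving 2 seats).
Remainders in descending order: Stonebridge 0.6789, Rivermont 0.4646, Claybrook 0.3988, Pinehurst 0.3680, Oakdale 0.0898.
Largest remainders: Stonebridge, Rivermont receive the extra seats.
Rivermont receives 3.

3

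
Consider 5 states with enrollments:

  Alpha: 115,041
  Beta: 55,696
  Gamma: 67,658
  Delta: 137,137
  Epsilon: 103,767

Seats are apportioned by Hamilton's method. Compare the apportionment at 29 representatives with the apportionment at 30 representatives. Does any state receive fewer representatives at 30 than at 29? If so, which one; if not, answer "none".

At 29 seats: Alpha 7, Beta 4, Gamma 4, Delta 8, Epsilon 6.
At 30 seats: Alpha 7, Beta 3, Gamma 4, Delta 9, Epsilon 7.
Beta drops from 4 to 3.

Beta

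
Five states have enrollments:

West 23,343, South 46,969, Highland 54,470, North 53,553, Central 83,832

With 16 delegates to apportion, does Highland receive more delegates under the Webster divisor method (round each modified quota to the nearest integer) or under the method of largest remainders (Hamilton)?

Webster

Webster: West 1, South 3, Highland 4, North 3, Central 5.
Hamilton: West 2, South 3, Highland 3, North 3, Central 5.
Highland gets 4 under Webster and 3 under Hamilton.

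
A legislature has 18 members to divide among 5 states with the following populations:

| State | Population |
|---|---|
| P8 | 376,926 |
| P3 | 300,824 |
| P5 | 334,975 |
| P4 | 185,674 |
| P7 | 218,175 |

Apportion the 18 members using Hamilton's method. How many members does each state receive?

P8 5, P3 4, P5 4, P4 2, P7 3

The standard divisor is 1416574/18 ≈ 78698.556.
Standard quotas: P8 4.7895, P3 3.8225, P5 4.2564, P4 2.3593, P7 2.7723.
Lower quotas: P8 4, P3 3, P5 4, P4 2, P7 2 (sum 15, leaving 3 seats).
Remainders in descending order: P3 0.8225, P8 0.7895, P7 0.7723, P4 0.3593, P5 0.2564.
The surplus seats go to P3, P8, P7.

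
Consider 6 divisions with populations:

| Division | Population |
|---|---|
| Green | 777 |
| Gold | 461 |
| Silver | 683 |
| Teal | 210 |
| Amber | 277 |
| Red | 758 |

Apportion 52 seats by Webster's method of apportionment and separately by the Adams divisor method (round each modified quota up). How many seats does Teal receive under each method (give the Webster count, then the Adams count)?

3 and 4

Webster: Green 13, Gold 8, Silver 11, Teal 3, Amber 5, Red 12.
Adams: Green 12, Gold 8, Silver 11, Teal 4, Amber 5, Red 12.
Teal gets 3 under Webster and 4 under Adams.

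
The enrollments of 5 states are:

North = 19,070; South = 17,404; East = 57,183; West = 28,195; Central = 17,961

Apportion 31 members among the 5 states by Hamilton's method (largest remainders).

Standard divisor: 139813 ÷ 31 ≈ 4510.097.
Standard quotas: North 4.2283, South 3.8589, East 12.6789, West 6.2515, Central 3.9824.
Lower quotas: North 4, South 3, East 12, West 6, Central 3 (sum 28, leaving 3 seats).
Remainders in descending order: Central 0.9824, South 0.8589, East 0.6789, West 0.2515, North 0.2283.
The surplus seats go to Central, South, East.

North=4, South=4, East=13, West=6, Central=4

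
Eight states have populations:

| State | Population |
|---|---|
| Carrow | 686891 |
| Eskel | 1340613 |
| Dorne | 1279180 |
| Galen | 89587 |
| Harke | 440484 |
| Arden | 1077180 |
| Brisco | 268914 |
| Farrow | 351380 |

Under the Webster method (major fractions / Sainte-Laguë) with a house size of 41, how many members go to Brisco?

2

Standard divisor 5534229/41 ≈ 134981.195; standard quotas: Carrow 5.089, Eskel 9.932, Dorne 9.477, Galen 0.664, Harke 3.263, Arden 7.980, Brisco 1.992, Farrow 2.603.
Rounding to the nearest integer gives Carrow 5, Eskel 10, Dorne 9, Galen 1, Harke 3, Arden 8, Brisco 2, Farrow 3 — total 41, matching the house size, so no adjustment is needed.
Brisco receives 2.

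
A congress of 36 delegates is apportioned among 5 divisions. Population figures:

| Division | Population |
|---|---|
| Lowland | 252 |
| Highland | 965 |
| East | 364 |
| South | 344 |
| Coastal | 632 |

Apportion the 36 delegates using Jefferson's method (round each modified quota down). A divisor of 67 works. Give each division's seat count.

Lowland 3; Highland 14; East 5; South 5; Coastal 9

With modified divisor 67: modified quotas Lowland 3.761, Highland 14.403, East 5.433, South 5.134, Coastal 9.433.
Rounding down: Lowland 3, Highland 14, East 5, South 5, Coastal 9 (total 36).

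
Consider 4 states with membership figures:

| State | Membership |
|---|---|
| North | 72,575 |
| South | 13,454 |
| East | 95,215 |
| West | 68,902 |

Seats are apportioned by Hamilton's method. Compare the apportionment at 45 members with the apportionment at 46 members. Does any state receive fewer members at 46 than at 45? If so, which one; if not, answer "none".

South

At 45 seats: North 13, South 3, East 17, West 12.
At 46 seats: North 13, South 2, East 18, West 13.
South drops from 3 to 2.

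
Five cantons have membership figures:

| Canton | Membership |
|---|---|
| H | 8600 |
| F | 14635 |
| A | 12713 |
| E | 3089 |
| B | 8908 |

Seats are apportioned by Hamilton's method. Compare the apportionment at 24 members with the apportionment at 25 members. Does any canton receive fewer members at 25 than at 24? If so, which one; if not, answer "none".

At 24 seats: H 4, F 7, A 6, E 2, B 5.
At 25 seats: H 4, F 8, A 7, E 1, B 5.
E drops from 2 to 1.

E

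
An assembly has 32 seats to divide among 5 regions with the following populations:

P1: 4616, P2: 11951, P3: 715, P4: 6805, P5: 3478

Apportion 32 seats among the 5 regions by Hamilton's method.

Standard divisor: 27565 ÷ 32 ≈ 861.406.
Standard quotas: P1 5.3587, P2 13.8738, P3 0.8300, P4 7.8999, P5 4.0376.
Lower quotas: P1 5, P2 13, P3 0, P4 7, P5 4 (sum 29, leaving 3 seats).
Remainders in descending order: P4 0.8999, P2 0.8738, P3 0.8300, P1 0.3587, P5 0.0376.
The surplus seats go to P4, P2, P3.

P1=5, P2=14, P3=1, P4=8, P5=4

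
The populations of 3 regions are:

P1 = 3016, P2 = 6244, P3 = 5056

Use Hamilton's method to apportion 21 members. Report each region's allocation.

The standard divisor is 14316/21 ≈ 681.714.
Standard quotas: P1 4.4241, P2 9.1593, P3 7.4166.
Lower quotas: P1 4, P2 9, P3 7 (sum 20, leaving 1 seat).
Remainders in descending order: P1 0.4241, P3 0.4166, P2 0.1593.
The surplus seat goes to P1.

P1=5, P2=9, P3=7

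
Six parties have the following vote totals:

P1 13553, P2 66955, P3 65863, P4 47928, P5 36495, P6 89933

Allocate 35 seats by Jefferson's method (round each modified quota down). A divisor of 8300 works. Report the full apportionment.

P1 1; P2 8; P3 7; P4 5; P5 4; P6 10

With modified divisor 8300: modified quotas P1 1.633, P2 8.067, P3 7.935, P4 5.774, P5 4.397, P6 10.835.
Rounding down: P1 1, P2 8, P3 7, P4 5, P5 4, P6 10 (total 35).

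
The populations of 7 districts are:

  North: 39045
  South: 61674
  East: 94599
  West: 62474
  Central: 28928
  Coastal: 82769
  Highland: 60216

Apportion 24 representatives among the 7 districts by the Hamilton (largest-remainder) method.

North: 2, South: 3, East: 5, West: 4, Central: 2, Coastal: 5, Highland: 3

Total 429705; standard divisor 429705/24 ≈ 17904.375.
Standard quotas: North 2.1808, South 3.4446, East 5.2836, West 3.4893, Central 1.6157, Coastal 4.6228, Highland 3.3632.
Lower quotas: North 2, South 3, East 5, West 3, Central 1, Coastal 4, Highland 3 (sum 21, leaving 3 seats).
Remainders in descending order: Coastal 0.6228, Central 0.6157, West 0.4893, South 0.4446, Highland 0.3632, East 0.2836, North 0.1808.
Largest remainders: Coastal, Central, West receive the extra seats.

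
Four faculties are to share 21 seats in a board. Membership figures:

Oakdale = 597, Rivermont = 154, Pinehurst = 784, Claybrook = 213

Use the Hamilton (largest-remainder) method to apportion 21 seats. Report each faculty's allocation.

Total 1748; standard divisor 1748/21 ≈ 83.238.
Standard quotas: Oakdale 7.172, Rivermont 1.850, Pinehurst 9.419, Claybrook 2.559.
Lower quotas: Oakdale 7, Rivermont 1, Pinehurst 9, Claybrook 2 (sum 19, leaving 2 seats).
Remainders in descending order: Rivermont 0.850, Claybrook 0.559, Pinehurst 0.419, Oakdale 0.172.
Largest remainders: Rivermont, Claybrook receive the extra seats.

Oakdale: 7, Rivermont: 2, Pinehurst: 9, Claybrook: 3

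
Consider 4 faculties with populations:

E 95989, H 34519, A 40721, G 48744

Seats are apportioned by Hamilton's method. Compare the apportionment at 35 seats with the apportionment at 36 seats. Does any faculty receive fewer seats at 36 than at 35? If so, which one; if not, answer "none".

H

At 35 seats: E 15, H 6, A 6, G 8.
At 36 seats: E 16, H 5, A 7, G 8.
H drops from 6 to 5.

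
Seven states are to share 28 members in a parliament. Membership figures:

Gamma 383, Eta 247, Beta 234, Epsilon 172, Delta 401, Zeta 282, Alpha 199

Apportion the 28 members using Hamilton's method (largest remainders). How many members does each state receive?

Gamma=6, Eta=4, Beta=3, Epsilon=2, Delta=6, Zeta=4, Alpha=3

Standard divisor: 1918 ÷ 28 ≈ 68.5.
Standard quotas: Gamma 5.591, Eta 3.606, Beta 3.416, Epsilon 2.511, Delta 5.854, Zeta 4.117, Alpha 2.905.
Lower quotas: Gamma 5, Eta 3, Beta 3, Epsilon 2, Delta 5, Zeta 4, Alpha 2 (sum 24, leaving 4 seats).
Remainders in descending order: Alpha 0.905, Delta 0.854, Eta 0.606, Gamma 0.591, Epsilon 0.511, Beta 0.416, Zeta 0.117.
Largest remainders: Alpha, Delta, Eta, Gamma receive the extra seats.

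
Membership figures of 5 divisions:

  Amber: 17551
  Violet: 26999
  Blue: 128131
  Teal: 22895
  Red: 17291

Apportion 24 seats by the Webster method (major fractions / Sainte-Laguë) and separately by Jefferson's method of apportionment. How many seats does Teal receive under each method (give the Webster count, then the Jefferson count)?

Webster: Amber 2, Violet 3, Blue 14, Teal 3, Red 2.
Jefferson: Amber 2, Violet 3, Blue 15, Teal 2, Red 2.
Teal gets 3 under Webster and 2 under Jefferson.

3 and 2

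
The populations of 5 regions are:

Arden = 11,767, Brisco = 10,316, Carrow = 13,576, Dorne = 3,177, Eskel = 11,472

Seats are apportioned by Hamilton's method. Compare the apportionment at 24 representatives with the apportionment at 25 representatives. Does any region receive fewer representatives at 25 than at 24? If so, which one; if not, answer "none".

At 24 seats: Arden 6, Brisco 5, Carrow 6, Dorne 2, Eskel 5.
At 25 seats: Arden 6, Brisco 5, Carrow 7, Dorne 1, Eskel 6.
Dorne drops from 2 to 1.

Dorne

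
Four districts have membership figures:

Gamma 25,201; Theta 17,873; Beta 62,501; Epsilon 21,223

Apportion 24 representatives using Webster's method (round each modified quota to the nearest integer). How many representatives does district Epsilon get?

Standard divisor 126798/24 ≈ 5283.25; standard quotas: Gamma 4.770, Theta 3.383, Beta 11.830, Epsilon 4.017.
Rounding to the nearest integer gives Gamma 5, Theta 3, Beta 12, Epsilon 4 — total 24, matching the house size, so no adjustment is needed.
Epsilon receives 4.

4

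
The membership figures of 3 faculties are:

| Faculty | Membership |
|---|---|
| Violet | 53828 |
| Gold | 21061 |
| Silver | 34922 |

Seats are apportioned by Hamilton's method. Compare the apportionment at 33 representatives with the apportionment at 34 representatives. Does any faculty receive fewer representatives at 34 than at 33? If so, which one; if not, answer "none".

none

At 33 seats: Violet 16, Gold 6, Silver 11.
At 34 seats: Violet 17, Gold 6, Silver 11.
No faculty's allocation decreased.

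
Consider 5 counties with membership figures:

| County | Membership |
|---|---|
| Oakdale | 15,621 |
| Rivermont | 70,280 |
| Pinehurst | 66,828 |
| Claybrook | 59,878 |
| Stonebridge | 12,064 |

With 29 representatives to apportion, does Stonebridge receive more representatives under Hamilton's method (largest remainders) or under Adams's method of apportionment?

Adams

Hamilton: Oakdale 2, Rivermont 9, Pinehurst 9, Claybrook 8, Stonebridge 1.
Adams: Oakdale 2, Rivermont 9, Pinehurst 8, Claybrook 8, Stonebridge 2.
Stonebridge gets 1 under Hamilton and 2 under Adams.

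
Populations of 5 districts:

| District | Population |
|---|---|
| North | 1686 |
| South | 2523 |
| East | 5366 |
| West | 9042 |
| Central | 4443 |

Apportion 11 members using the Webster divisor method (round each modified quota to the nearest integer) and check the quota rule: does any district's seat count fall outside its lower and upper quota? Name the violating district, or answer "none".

none

Standard quotas: North 0.804, South 1.204, East 2.560, West 4.313, Central 2.119.
Webster allocation: North 1, South 1, East 3, West 4, Central 2.
Every allocation lies between the lower and upper quota.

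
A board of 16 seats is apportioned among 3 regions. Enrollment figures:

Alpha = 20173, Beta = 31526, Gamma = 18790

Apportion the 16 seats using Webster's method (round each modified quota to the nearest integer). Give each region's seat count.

Standard divisor 70489/16 ≈ 4405.562; standard quotas: Alpha 4.579, Beta 7.156, Gamma 4.265.
Rounding to the nearest integer gives Alpha 5, Beta 7, Gamma 4 — total 16, matching the house size, so no adjustment is needed.

Alpha 5, Beta 7, Gamma 4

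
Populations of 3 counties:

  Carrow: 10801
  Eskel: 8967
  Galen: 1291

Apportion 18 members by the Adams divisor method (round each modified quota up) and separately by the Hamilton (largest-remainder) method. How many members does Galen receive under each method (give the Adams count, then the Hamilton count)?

2 and 1

Adams: Carrow 9, Eskel 7, Galen 2.
Hamilton: Carrow 9, Eskel 8, Galen 1.
Galen gets 2 under Adams and 1 under Hamilton.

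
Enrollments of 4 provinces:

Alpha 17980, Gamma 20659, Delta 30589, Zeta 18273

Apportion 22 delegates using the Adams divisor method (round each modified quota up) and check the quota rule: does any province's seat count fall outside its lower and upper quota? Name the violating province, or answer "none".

none

Standard quotas: Alpha 4.521, Gamma 5.194, Delta 7.691, Zeta 4.594.
Adams allocation: Alpha 5, Gamma 5, Delta 7, Zeta 5.
Every allocation lies between the lower and upper quota.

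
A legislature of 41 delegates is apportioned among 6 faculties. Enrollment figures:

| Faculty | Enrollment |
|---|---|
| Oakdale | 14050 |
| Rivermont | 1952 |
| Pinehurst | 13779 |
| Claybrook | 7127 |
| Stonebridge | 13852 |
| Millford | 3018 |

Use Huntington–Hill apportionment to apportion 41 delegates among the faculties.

Oakdale=11; Rivermont=2; Pinehurst=10; Claybrook=5; Stonebridge=11; Millford=2

With divisor 1317: modified quotas Oakdale 10.668, Rivermont 1.482, Pinehurst 10.462, Claybrook 5.412, Stonebridge 10.518, Millford 2.292.
Geometric-mean thresholds: Oakdale √(10·11)=10.488, Rivermont √(1·2)=1.414, Pinehurst √(10·11)=10.488, Claybrook √(5·6)=5.477, Stonebridge √(10·11)=10.488, Millford √(2·3)=2.449.
Each quota rounded against its threshold gives Oakdale 11, Rivermont 2, Pinehurst 10, Claybrook 5, Stonebridge 11, Millford 2 (total 41).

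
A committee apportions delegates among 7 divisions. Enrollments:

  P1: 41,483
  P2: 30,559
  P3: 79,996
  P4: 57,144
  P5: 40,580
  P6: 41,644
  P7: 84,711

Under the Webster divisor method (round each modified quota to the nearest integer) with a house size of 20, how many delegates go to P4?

Standard divisor 376117/20 ≈ 18805.85; standard quotas: P1 2.206, P2 1.625, P3 4.254, P4 3.039, P5 2.158, P6 2.214, P7 4.505.
Rounding to the nearest integer gives P1 2, P2 2, P3 4, P4 3, P5 2, P6 2, P7 5 — total 20, matching the house size, so no adjustment is needed.
P4 receives 3.

3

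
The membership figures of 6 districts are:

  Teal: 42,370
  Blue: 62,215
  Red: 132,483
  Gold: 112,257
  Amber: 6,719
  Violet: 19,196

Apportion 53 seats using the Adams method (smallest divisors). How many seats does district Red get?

Standard divisor 375240/53 ≈ 7080; standard quotas: Teal 5.984, Blue 8.787, Red 18.712, Gold 15.856, Amber 0.949, Violet 2.711.
Rounding up gives 6, 9, 19, 16, 1, 3 = 54 seats, so the divisor must be adjusted.
With modified divisor 7400: modified quotas Teal 5.726, Blue 8.407, Red 17.903, Gold 15.170, Amber 0.908, Violet 2.594.
Rounding up: Teal 6, Blue 9, Red 18, Gold 16, Amber 1, Violet 3 (total 53).
Red receives 18.

18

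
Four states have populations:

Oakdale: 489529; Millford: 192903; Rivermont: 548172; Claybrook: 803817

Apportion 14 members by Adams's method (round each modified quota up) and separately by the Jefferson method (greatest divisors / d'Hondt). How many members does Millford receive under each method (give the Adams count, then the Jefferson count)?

2 and 1

Adams: Oakdale 3, Millford 2, Rivermont 4, Claybrook 5.
Jefferson: Oakdale 3, Millford 1, Rivermont 4, Claybrook 6.
Millford gets 2 under Adams and 1 under Jefferson.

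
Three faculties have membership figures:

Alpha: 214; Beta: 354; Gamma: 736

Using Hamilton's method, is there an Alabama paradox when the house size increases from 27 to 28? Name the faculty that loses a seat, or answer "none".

Alpha

At 27 seats: Alpha 5, Beta 7, Gamma 15.
At 28 seats: Alpha 4, Beta 8, Gamma 16.
Alpha drops from 5 to 4.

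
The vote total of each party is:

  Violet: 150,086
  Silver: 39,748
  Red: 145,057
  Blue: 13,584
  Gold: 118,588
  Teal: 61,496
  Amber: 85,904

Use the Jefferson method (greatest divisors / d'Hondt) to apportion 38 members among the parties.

Violet 10, Silver 2, Red 9, Blue 0, Gold 8, Teal 4, Amber 5

Standard divisor 614463/38 ≈ 16170.079; standard quotas: Violet 9.282, Silver 2.458, Red 8.971, Blue 0.840, Gold 7.334, Teal 3.803, Amber 5.313.
Rounding down gives 9, 2, 8, 0, 7, 3, 5 = 34 seats, so the divisor must be adjusted.
With modified divisor 14700: modified quotas Violet 10.210, Silver 2.704, Red 9.868, Blue 0.924, Gold 8.067, Teal 4.183, Amber 5.844.
Rounding down: Violet 10, Silver 2, Red 9, Blue 0, Gold 8, Teal 4, Amber 5 (total 38).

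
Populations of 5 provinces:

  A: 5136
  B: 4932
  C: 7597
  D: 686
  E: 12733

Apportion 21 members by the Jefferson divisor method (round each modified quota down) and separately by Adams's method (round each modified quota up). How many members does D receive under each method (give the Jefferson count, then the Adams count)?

Jefferson: A 4, B 3, C 5, D 0, E 9.
Adams: A 4, B 3, C 5, D 1, E 8.
D gets 0 under Jefferson and 1 under Adams.

0 and 1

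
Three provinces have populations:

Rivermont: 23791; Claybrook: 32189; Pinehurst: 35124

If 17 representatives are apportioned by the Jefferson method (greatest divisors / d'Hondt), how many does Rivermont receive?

4

Standard divisor 91104/17 ≈ 5359.059; standard quotas: Rivermont 4.439, Claybrook 6.006, Pinehurst 6.554.
Rounding down gives 4, 6, 6 = 16 seats, so the divisor must be adjusted.
With modified divisor 4900: modified quotas Rivermont 4.855, Claybrook 6.569, Pinehurst 7.168.
Rounding down: Rivermont 4, Claybrook 6, Pinehurst 7 (total 17).
Rivermont receives 4.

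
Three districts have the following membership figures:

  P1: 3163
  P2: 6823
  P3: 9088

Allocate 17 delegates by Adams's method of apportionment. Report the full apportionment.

Standard divisor 19074/17 ≈ 1122; standard quotas: P1 2.819, P2 6.081, P3 8.100.
Rounding up gives 3, 7, 9 = 19 seats, so the divisor must be adjusted.
With modified divisor 1200: modified quotas P1 2.636, P2 5.686, P3 7.573.
Rounding up: P1 3, P2 6, P3 8 (total 17).

P1 3, P2 6, P3 8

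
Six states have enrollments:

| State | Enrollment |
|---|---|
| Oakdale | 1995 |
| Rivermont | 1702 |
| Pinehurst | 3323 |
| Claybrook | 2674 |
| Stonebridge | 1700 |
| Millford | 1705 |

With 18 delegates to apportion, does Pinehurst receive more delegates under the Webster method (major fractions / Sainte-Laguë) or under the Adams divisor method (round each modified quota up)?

Webster: Oakdale 3, Rivermont 2, Pinehurst 5, Claybrook 4, Stonebridge 2, Millford 2.
Adams: Oakdale 3, Rivermont 2, Pinehurst 4, Claybrook 4, Stonebridge 2, Millford 3.
Pinehurst gets 5 under Webster and 4 under Adams.

Webster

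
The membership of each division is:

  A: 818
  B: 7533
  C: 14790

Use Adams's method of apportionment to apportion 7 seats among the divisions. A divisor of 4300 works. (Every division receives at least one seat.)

With modified divisor 4300: modified quotas A 0.190, B 1.752, C 3.440.
Rounding up: A 1, B 2, C 4 (total 7).

A 1; B 2; C 4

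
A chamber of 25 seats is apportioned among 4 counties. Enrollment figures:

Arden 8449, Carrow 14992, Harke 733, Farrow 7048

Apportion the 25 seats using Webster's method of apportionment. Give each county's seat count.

Arden 7; Carrow 12; Harke 1; Farrow 5

Standard divisor 31222/25 ≈ 1248.88; standard quotas: Arden 6.765, Carrow 12.004, Harke 0.587, Farrow 5.643.
Rounding to the nearest integer gives 7, 12, 1, 6 = 26 seats, so the divisor must be adjusted.
With modified divisor 1290: modified quotas Arden 6.550, Carrow 11.622, Harke 0.568, Farrow 5.464.
Rounding to the nearest integer: Arden 7, Carrow 12, Harke 1, Farrow 5 (total 25).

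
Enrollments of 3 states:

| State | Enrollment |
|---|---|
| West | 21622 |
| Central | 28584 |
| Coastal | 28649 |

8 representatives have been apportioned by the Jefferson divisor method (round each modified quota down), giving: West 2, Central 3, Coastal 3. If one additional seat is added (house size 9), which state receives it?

Priority for the next seat is population ÷ (current seats + 1).
Priorities: West 7207.333, Central 7146.000, Coastal 7162.250.
Highest priority: West.

West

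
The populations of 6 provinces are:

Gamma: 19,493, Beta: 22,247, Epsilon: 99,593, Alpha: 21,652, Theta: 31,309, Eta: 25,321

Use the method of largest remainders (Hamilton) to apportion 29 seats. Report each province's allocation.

Gamma=3; Beta=3; Epsilon=13; Alpha=3; Theta=4; Eta=3

The standard divisor is 219615/29 ≈ 7572.931.
Standard quotas: Gamma 2.5740, Beta 2.9377, Epsilon 13.1512, Alpha 2.8591, Theta 4.1343, Eta 3.3436.
Lower quotas: Gamma 2, Beta 2, Epsilon 13, Alpha 2, Theta 4, Eta 3 (sum 26, leaving 3 seats).
Remainders in descending order: Beta 0.9377, Alpha 0.8591, Gamma 0.5740, Eta 0.3436, Epsilon 0.1512, Theta 0.1343.
The surplus seats go to Beta, Alpha, Gamma.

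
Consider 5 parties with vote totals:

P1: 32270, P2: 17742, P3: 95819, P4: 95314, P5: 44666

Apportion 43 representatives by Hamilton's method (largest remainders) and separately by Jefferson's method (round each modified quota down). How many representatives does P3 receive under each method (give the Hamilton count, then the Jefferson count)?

Hamilton: P1 5, P2 3, P3 14, P4 14, P5 7.
Jefferson: P1 5, P2 2, P3 15, P4 14, P5 7.
P3 gets 14 under Hamilton and 15 under Jefferson.

14 and 15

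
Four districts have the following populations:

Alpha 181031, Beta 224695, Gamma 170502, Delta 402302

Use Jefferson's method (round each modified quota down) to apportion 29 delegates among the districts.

Alpha 5; Beta 7; Gamma 5; Delta 12

Standard divisor 978530/29 ≈ 33742.414; standard quotas: Alpha 5.365, Beta 6.659, Gamma 5.053, Delta 11.923.
Rounding down gives 5, 6, 5, 11 = 27 seats, so the divisor must be adjusted.
With modified divisor 31500: modified quotas Alpha 5.747, Beta 7.133, Gamma 5.413, Delta 12.771.
Rounding down: Alpha 5, Beta 7, Gamma 5, Delta 12 (total 29).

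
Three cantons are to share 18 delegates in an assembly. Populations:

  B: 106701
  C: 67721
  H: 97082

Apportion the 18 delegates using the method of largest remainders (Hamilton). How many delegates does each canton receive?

Total 271504; standard divisor 271504/18 ≈ 15083.556.
Standard quotas: B 7.0740, C 4.4897, H 6.4363.
Lower quotas: B 7, C 4, H 6 (sum 17, leaving 1 seat).
Remainders in descending order: C 0.4897, H 0.4363, B 0.0740.
Largest remainder: C receives the extra seat.

B 7, C 5, H 6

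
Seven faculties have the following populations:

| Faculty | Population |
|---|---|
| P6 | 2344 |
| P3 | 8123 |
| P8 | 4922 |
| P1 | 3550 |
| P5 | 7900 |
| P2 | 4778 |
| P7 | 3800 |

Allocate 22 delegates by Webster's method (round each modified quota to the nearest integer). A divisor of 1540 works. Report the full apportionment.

P6=2, P3=5, P8=3, P1=2, P5=5, P2=3, P7=2

With modified divisor 1540: modified quotas P6 1.522, P3 5.275, P8 3.196, P1 2.305, P5 5.130, P2 3.103, P7 2.468.
Rounding to the nearest integer: P6 2, P3 5, P8 3, P1 2, P5 5, P2 3, P7 2 (total 22).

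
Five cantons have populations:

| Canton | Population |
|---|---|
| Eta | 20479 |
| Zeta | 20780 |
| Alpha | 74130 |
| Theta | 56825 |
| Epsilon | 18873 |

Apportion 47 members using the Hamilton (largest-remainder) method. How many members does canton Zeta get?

The standard divisor is 191087/47 ≈ 4065.681.
Standard quotas: Eta 5.0370, Zeta 5.1111, Alpha 18.2331, Theta 13.9767, Epsilon 4.6420.
Lower quotas: Eta 5, Zeta 5, Alpha 18, Theta 13, Epsilon 4 (sum 45, leaving 2 seats).
Remainders in descending order: Theta 0.9767, Epsilon 0.6420, Alpha 0.2331, Zeta 0.1111, Eta 0.0370.
Largest remainders: Theta, Epsilon receive the extra seats.
Zeta receives 5.

5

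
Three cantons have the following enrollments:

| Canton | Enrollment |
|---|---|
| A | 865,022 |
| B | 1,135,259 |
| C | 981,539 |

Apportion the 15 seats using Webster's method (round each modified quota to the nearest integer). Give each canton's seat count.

Standard divisor 2981820/15 ≈ 198788; standard quotas: A 4.351, B 5.711, C 4.938.
Rounding to the nearest integer gives A 4, B 6, C 5 — total 15, matching the house size, so no adjustment is needed.

A: 4, B: 6, C: 5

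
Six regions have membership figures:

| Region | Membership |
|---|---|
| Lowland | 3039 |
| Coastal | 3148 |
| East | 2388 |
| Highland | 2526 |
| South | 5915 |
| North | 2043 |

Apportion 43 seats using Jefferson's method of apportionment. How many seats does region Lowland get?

7

Standard divisor 19059/43 ≈ 443.233; standard quotas: Lowland 6.856, Coastal 7.102, East 5.388, Highland 5.699, South 13.345, North 4.609.
Rounding down gives 6, 7, 5, 5, 13, 4 = 40 seats, so the divisor must be adjusted.
With modified divisor 415: modified quotas Lowland 7.323, Coastal 7.586, East 5.754, Highland 6.087, South 14.253, North 4.923.
Rounding down: Lowland 7, Coastal 7, East 5, Highland 6, South 14, North 4 (total 43).
Lowland receives 7.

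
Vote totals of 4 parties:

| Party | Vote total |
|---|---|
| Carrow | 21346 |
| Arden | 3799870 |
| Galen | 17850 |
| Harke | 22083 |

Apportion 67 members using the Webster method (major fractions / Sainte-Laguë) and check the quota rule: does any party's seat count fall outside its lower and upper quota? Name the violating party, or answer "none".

Arden

Standard quotas: Carrow 0.370, Arden 65.937, Galen 0.310, Harke 0.383.
Webster allocation: Carrow 0, Arden 67, Galen 0, Harke 0.
Arden has quota 65.937 (lower 65, upper 66) but receives 67 — outside the quota interval.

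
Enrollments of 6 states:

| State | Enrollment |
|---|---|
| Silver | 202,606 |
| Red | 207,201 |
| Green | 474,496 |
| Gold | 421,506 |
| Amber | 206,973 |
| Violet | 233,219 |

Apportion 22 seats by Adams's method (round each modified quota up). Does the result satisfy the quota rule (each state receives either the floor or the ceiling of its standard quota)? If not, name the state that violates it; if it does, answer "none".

none

Standard quotas: Silver 2.553, Red 2.611, Green 5.979, Gold 5.311, Amber 2.608, Violet 2.939.
Adams allocation: Silver 3, Red 3, Green 5, Gold 5, Amber 3, Violet 3.
Every allocation lies between the lower and upper quota.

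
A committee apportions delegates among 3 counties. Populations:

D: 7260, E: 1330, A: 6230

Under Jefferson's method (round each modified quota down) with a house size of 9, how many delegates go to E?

Standard divisor 14820/9 ≈ 1646.667; standard quotas: D 4.409, E 0.808, A 3.783.
Rounding down gives 4, 0, 3 = 7 seats, so the divisor must be adjusted.
With modified divisor 1400: modified quotas D 5.186, E 0.950, A 4.450.
Rounding down: D 5, E 0, A 4 (total 9).
E receives 0.

0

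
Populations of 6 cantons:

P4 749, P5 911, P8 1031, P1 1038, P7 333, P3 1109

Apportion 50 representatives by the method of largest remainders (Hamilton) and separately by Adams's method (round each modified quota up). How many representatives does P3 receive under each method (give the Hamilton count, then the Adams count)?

11 and 10

Hamilton: P4 7, P5 9, P8 10, P1 10, P7 3, P3 11.
Adams: P4 7, P5 9, P8 10, P1 10, P7 4, P3 10.
P3 gets 11 under Hamilton and 10 under Adams.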